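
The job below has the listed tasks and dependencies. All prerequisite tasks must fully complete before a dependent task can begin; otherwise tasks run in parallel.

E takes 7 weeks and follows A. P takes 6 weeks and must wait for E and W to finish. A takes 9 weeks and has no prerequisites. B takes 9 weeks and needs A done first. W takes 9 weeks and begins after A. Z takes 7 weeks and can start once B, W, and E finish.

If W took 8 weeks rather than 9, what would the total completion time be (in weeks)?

25

Critical path before the change: A→W→Z = 9+9+7 = 25 giving 25 weeks.
Since W is critical, the -1 change carries straight to that chain (now 24 weeks).
Now A→B→Z = 9+9+7 = 25 is longest, so the finish becomes 25 weeks.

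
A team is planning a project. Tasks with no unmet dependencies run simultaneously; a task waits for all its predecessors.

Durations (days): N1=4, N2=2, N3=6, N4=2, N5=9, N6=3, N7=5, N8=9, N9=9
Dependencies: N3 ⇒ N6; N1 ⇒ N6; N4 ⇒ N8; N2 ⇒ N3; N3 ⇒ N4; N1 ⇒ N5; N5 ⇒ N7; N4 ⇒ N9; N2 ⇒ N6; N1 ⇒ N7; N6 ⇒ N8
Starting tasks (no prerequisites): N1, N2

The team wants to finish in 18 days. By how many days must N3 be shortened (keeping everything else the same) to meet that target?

Current finish: 20 days; target: 18.
N3 is on every critical path, so each day cut from N3 cuts the finish by one (this holds down to a finish of 18).
Need 20 − 18 = 2 days off N3 → N3 becomes 4 days, finish becomes 18.

2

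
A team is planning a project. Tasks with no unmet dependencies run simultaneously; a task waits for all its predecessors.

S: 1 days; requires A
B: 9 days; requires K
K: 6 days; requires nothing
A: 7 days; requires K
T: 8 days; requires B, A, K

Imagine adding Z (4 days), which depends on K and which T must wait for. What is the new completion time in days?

Originally the project takes 23 days.
With Z inserted, T now waits for max(B, A, K, Z).
New critical path: K→B→T = 6+9+8 = 23 ⇒ 23 days.

23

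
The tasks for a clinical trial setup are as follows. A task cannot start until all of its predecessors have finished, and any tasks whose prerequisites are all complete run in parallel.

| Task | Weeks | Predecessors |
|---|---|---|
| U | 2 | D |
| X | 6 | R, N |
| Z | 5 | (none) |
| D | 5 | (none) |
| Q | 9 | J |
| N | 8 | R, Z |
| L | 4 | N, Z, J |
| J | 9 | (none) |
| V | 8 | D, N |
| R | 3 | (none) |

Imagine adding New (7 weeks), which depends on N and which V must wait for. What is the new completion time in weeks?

Originally the clinical trial setup takes 21 weeks.
With New inserted, V now waits for max(D, N, New).
New critical path: Z→N→New→V = 5+8+7+8 = 28 ⇒ 28 weeks.

28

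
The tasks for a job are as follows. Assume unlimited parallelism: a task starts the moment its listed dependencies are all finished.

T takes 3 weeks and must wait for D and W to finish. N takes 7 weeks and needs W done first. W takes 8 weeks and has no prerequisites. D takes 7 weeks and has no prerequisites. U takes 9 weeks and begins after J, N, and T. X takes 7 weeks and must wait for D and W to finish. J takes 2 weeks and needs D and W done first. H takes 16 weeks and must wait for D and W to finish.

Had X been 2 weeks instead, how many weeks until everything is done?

The binding path is W→N→U = 8+7+9 = 24; finish at 24 weeks.
The longest path through X is only 15 weeks, so X has float 9.
No other chain overtakes it, so the finish is 24 weeks.

24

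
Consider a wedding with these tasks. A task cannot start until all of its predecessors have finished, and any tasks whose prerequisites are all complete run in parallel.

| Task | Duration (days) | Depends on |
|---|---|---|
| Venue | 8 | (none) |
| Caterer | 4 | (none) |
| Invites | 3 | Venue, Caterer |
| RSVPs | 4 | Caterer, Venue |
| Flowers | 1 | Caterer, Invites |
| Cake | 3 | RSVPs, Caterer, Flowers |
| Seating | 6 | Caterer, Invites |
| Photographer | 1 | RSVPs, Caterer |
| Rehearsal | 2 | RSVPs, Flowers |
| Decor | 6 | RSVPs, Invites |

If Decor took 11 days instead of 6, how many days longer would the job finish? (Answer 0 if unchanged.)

Critical path before the change: Venue→RSVPs→Decor = 8+4+6 = 18 giving 18 days.
Since Decor is critical, the +5 change carries straight to that chain (now 23 days).
No other chain overtakes it, so the finish is 23 days.
Change in finish: 23 − 18 = +5 days.

5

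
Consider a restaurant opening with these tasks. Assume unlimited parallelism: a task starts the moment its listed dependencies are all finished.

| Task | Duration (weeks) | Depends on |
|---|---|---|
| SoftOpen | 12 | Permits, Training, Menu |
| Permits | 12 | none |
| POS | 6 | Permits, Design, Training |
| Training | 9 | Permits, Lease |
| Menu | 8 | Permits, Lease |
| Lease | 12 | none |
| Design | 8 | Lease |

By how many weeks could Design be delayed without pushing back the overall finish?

The longest chain is Lease→Training→SoftOpen = 12+9+12 = 33; overall finish 33 weeks.
Longest path through Design: 26 weeks (earliest finish 20, latest finish 27).
So Design can slip 27 − 20 = 7 weeks.

7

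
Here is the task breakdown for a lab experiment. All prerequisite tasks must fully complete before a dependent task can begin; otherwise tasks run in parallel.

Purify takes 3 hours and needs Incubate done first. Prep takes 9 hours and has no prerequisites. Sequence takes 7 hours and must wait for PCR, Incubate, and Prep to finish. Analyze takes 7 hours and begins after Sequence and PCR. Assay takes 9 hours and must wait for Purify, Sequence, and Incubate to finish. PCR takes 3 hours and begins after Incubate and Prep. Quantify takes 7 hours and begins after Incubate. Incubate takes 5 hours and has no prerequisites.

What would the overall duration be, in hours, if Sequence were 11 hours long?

Actual critical path: Prep→PCR→Sequence→Assay = 9+3+7+9 = 28 ⇒ 28 hours.
Sequence is on the critical path; changing it to 11 makes that path 32 hours.
No other chain overtakes it, so the finish is 32 hours.

32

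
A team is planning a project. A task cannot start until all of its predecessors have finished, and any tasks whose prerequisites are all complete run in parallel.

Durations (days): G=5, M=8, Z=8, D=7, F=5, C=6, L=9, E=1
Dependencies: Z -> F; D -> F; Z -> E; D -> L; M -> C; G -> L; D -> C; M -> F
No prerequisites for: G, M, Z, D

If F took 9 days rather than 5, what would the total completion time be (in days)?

The binding path is D→L = 7+9 = 16; finish at 16 days.
F is off the critical path — its longest chain is 13 days, giving 3 of slack.
Now M→F = 8+9 = 17 is longest, so the finish becomes 17 days.

17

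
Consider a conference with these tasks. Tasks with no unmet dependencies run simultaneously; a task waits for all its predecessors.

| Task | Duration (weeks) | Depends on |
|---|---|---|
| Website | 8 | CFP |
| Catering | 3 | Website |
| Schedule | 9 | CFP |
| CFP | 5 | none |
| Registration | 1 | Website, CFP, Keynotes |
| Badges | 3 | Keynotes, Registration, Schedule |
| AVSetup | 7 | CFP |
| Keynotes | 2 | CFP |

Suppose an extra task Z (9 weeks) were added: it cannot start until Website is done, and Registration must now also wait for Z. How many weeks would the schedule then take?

26

Originally the schedule takes 17 weeks.
With Z inserted, Registration now waits for max(Website, CFP, Keynotes, Z).
New critical path: CFP→Website→Z→Registration→Badges = 5+8+9+1+3 = 26 ⇒ 26 weeks.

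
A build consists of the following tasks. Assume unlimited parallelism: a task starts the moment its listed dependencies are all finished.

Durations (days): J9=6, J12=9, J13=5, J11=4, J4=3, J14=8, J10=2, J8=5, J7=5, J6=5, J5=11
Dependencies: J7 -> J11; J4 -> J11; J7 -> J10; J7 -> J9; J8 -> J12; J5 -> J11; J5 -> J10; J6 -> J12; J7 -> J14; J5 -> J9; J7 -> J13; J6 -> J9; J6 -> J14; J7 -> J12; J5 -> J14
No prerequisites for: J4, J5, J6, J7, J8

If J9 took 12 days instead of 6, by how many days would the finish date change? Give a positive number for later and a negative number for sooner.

4

Critical path before the change: J5→J14 = 11+8 = 19 giving 19 days.
J9 is off the critical path — its longest chain is 17 days, giving 2 of slack.
Now J5→J9 = 11+12 = 23 is longest, so the finish becomes 23 days.
Change in finish: 23 − 19 = +4 days.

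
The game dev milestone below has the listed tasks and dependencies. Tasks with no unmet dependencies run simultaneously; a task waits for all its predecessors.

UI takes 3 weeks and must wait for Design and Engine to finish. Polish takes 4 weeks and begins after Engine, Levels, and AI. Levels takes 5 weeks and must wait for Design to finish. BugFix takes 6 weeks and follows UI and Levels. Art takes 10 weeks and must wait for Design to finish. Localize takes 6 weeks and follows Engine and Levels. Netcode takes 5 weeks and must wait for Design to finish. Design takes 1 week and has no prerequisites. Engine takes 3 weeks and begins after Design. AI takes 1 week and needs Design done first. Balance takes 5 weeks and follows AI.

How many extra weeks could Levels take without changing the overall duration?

1

Design→Engine→UI→BugFix = 1+3+3+6 = 13 sets the makespan at 13 weeks.
Levels finishes as early as 6 and must finish by 7.
Slack of Levels = 2 − 1 = 1 week.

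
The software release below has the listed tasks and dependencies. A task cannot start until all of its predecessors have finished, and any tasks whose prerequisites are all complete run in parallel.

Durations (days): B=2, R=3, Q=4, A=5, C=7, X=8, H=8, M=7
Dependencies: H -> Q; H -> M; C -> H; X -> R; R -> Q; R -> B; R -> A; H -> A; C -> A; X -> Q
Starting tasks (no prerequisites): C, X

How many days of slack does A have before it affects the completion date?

The longest chain is C→H→M = 7+8+7 = 22; overall finish 22 days.
The longest chain containing A totals 20 days.
Float = 22 − 20 = 2.

2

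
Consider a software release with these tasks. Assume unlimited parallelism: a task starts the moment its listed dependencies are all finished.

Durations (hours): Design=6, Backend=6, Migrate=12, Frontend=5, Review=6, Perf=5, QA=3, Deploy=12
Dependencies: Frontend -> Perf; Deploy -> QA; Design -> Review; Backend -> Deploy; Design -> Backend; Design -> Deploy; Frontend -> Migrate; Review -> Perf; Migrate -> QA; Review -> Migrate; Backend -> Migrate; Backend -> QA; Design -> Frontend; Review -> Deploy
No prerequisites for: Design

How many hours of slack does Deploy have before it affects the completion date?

Critical path: Design→Backend→Deploy→QA = 6+6+12+3 = 27, so the finish is 27 hours.
The longest chain containing Deploy totals 27 hours.
Float = 27 − 27 = 0.

0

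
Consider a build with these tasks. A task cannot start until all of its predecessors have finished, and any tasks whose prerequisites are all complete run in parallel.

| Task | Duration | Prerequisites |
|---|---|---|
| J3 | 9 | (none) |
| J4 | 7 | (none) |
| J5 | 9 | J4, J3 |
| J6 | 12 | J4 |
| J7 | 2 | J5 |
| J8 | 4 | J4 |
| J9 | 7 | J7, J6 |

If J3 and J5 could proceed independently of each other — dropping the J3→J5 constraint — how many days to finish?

26

With the dependency in place, J3→J5→J7→J9 = 9+9+2+7 = 27 sets the finish at 27 days.
Without J3→J5, J5's earliest start moves from 9 to 7.
The longest chain is now J4→J6→J9 = 7+12+7 = 26, so the plan takes 26 days.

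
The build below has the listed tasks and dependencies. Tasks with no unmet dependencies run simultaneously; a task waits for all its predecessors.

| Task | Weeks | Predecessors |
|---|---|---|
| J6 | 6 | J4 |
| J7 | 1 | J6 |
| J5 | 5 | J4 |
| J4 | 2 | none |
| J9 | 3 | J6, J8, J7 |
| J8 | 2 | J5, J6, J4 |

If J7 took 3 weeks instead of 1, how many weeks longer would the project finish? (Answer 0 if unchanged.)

1

Critical path before the change: J4→J6→J8→J9 = 2+6+2+3 = 13 giving 13 weeks.
J7 is off the critical path — its longest chain is 12 weeks, giving 1 of slack.
The binding chain switches to J4→J6→J7→J9 = 2+6+3+3 = 14; finish 14 weeks.
Change in finish: 14 − 13 = +1 weeks.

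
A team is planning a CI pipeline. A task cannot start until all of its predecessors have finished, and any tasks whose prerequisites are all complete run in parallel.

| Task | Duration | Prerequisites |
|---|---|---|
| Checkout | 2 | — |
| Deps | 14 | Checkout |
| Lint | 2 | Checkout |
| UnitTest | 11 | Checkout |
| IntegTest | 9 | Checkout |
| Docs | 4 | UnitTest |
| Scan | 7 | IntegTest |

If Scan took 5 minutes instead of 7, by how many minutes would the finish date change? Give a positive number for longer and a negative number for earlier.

The binding path is Checkout→IntegTest→Scan = 2+9+7 = 18; finish at 18 minutes.
Since Scan is critical, the -2 change carries straight to that chain (now 16 minutes).
Now Checkout→UnitTest→Docs = 2+11+4 = 17 is longest, so the finish becomes 17 minutes.
Change in finish: 17 − 18 = -1 minutes.

-1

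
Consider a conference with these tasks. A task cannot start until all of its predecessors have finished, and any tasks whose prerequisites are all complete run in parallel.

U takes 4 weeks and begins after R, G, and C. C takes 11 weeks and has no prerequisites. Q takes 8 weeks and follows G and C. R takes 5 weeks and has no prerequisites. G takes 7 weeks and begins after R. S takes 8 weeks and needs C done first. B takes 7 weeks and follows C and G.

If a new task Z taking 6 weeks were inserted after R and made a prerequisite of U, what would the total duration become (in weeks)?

Originally the project takes 20 weeks.
With Z inserted, U now waits for max(R, G, C, Z).
New critical path: R→G→Q = 5+7+8 = 20 ⇒ 20 weeks.

20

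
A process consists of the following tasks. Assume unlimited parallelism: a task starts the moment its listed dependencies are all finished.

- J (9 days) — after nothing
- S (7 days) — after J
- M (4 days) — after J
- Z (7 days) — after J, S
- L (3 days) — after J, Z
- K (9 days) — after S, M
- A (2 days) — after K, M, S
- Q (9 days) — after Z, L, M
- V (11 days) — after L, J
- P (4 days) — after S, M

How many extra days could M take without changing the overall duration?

13

J→S→Z→L→V = 9+7+7+3+11 = 37 sets the makespan at 37 days.
M finishes as early as 13 and must finish by 26.
So M can slip 26 − 13 = 13 days.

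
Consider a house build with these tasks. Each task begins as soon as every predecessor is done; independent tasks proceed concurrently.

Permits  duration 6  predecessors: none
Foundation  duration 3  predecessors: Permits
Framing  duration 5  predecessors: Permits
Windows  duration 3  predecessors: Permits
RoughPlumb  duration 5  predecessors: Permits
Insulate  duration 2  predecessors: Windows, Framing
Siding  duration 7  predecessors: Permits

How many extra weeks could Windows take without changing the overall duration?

2

Permits→Framing→Insulate = 6+5+2 = 13 sets the makespan at 13 weeks.
Windows finishes as early as 9 and must finish by 11.
Float = 13 − 11 = 2.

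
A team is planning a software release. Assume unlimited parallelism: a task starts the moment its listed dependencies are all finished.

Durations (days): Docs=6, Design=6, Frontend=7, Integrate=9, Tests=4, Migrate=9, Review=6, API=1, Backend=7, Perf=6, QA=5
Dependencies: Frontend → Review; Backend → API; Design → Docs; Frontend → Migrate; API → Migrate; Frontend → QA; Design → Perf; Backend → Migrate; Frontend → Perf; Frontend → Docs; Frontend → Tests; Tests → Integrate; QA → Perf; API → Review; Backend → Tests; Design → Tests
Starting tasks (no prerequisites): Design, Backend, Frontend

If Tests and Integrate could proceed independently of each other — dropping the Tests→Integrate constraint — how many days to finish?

Before: longest chain Backend→Tests→Integrate = 7+4+9 = 20, finish 20.
Without Tests→Integrate, Integrate's earliest start moves from 11 to 0.
The longest chain is now Frontend→QA→Perf = 7+5+6 = 18, so the job takes 18 days.

18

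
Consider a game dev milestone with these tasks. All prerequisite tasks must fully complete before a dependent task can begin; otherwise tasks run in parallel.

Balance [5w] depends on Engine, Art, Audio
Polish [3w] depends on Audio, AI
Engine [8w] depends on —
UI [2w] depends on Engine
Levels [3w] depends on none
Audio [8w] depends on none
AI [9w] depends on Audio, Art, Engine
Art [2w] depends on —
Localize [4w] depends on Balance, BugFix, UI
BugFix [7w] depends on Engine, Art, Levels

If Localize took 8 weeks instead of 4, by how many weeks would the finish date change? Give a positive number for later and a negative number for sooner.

3

Actual critical path: Engine→AI→Polish = 8+9+3 = 20 ⇒ 20 weeks.
Localize has 1 week of float (longest path through it is 19).
The binding chain switches to Engine→BugFix→Localize = 8+7+8 = 23; finish 23 weeks.
Change in finish: 23 − 20 = +3 weeks.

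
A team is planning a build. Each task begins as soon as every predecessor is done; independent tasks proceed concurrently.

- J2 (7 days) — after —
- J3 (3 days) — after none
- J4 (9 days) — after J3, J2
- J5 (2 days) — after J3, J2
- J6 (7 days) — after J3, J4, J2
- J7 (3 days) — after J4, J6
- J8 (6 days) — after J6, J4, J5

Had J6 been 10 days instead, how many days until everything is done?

As given, the longest chain is J2→J4→J6→J8 = 7+9+7+6 = 29, so the finish is 29 days.
Since J6 is critical, the +3 change carries straight to that chain (now 32 days).
No other chain overtakes it, so the finish is 32 days.

32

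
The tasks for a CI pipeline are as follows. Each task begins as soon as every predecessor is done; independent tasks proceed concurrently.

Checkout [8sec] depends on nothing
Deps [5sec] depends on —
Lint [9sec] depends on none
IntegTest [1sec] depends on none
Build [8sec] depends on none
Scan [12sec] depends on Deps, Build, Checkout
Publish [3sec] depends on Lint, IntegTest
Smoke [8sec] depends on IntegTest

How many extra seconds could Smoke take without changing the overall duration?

11

Checkout→Scan = 8+12 = 20 sets the makespan at 20 seconds.
Smoke finishes as early as 9 and must finish by 20.
Slack of Smoke = 12 − 1 = 11 seconds.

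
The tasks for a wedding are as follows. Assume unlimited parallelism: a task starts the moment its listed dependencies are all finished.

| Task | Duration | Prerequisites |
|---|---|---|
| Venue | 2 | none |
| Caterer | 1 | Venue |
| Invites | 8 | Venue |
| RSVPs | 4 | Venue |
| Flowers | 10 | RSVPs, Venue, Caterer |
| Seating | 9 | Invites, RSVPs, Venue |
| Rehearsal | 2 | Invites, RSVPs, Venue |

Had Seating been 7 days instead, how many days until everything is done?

17

Actual critical path: Venue→Invites→Seating = 2+8+9 = 19 ⇒ 19 days.
Seating is on the critical path; changing it to 7 makes that path 17 days.
That remains the longest chain; total 17 days.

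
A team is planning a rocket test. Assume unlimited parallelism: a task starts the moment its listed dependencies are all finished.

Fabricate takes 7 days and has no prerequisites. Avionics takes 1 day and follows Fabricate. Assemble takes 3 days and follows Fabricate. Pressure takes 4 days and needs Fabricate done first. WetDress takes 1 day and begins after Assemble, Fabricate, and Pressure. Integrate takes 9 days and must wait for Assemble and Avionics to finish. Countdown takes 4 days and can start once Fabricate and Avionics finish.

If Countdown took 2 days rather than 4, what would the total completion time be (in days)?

The binding path is Fabricate→Assemble→Integrate = 7+3+9 = 19; finish at 19 days.
The longest path through Countdown is only 12 days, so Countdown has float 7.
No other chain overtakes it, so the finish is 19 days.

19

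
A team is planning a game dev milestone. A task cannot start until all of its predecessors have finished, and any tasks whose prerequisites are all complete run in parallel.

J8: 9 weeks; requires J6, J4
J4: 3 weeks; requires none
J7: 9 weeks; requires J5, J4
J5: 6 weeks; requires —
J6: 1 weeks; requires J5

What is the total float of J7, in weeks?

1

The longest chain is J5→J6→J8 = 6+1+9 = 16; overall finish 16 weeks.
The longest chain containing J7 totals 15 weeks.
So J7 can slip 16 − 15 = 1 week.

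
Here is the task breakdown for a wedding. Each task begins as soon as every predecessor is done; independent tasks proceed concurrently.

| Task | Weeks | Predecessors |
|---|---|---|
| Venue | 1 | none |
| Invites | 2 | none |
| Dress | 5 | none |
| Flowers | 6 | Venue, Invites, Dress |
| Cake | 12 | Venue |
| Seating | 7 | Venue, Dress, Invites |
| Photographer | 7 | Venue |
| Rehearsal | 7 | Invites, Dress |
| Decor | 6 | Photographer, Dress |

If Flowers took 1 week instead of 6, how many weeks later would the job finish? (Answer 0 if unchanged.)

0

Baseline: Venue→Photographer→Decor = 1+7+6 = 14 → 14 weeks.
The longest path through Flowers is only 11 weeks, so Flowers has float 3.
No other chain overtakes it, so the finish is 14 weeks.
Change in finish: 14 − 14 = +0 weeks.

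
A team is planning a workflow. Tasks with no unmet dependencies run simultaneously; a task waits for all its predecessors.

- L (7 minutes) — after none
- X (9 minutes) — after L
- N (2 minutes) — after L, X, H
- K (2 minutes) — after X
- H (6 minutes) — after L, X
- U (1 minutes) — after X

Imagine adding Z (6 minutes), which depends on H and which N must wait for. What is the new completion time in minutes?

Originally the plan takes 24 minutes.
With Z inserted, N now waits for max(L, X, H, Z).
New critical path: L→X→H→Z→N = 7+9+6+6+2 = 30 ⇒ 30 minutes.

30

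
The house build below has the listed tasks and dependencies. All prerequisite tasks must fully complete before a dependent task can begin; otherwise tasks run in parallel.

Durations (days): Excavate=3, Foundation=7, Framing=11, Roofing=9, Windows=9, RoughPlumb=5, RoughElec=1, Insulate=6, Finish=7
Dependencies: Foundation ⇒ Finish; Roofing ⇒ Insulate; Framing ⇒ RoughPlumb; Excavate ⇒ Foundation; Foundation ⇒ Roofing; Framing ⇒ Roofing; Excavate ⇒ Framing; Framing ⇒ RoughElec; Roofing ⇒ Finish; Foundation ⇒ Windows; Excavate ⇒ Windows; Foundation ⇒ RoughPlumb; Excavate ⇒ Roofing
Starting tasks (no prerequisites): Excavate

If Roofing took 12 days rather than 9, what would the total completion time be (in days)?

33

Baseline: Excavate→Framing→Roofing→Finish = 3+11+9+7 = 30 → 30 days.
Since Roofing is critical, the +3 change carries straight to that chain (now 33 days).
The critical path is still Excavate→Framing→Roofing→Finish; finish is now 33 days.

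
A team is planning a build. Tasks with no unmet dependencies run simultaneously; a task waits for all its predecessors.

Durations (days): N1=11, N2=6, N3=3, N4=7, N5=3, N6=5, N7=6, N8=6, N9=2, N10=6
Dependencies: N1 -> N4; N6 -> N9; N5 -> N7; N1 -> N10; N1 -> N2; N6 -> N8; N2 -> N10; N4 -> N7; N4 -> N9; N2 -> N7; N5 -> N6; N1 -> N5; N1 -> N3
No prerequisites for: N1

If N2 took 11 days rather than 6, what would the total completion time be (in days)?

As given, the longest chain is N1→N5→N6→N8 = 11+3+5+6 = 25, so the finish is 25 days.
N2 is off the critical path — its longest chain is 23 days, giving 2 of slack.
The binding chain switches to N1→N2→N7 = 11+11+6 = 28; finish 28 days.

28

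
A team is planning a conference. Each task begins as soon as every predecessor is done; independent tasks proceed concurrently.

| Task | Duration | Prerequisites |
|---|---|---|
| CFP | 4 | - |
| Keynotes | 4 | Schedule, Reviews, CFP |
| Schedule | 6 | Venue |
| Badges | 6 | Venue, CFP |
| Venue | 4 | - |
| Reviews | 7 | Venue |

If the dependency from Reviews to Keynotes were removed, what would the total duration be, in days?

14

With the dependency in place, Venue→Reviews→Keynotes = 4+7+4 = 15 sets the finish at 15 days.
Without Reviews→Keynotes, Keynotes's earliest start moves from 11 to 10.
After: Venue→Schedule→Keynotes = 4+6+4 = 14 → 14 days.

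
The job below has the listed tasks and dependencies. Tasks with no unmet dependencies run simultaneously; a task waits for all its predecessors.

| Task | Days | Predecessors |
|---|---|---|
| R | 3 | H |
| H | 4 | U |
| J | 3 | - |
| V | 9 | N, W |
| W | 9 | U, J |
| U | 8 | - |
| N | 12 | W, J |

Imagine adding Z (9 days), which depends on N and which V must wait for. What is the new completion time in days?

Originally the schedule takes 38 days.
With Z inserted, V now waits for max(N, W, Z).
New critical path: U→W→N→Z→V = 8+9+12+9+9 = 47 ⇒ 47 days.

47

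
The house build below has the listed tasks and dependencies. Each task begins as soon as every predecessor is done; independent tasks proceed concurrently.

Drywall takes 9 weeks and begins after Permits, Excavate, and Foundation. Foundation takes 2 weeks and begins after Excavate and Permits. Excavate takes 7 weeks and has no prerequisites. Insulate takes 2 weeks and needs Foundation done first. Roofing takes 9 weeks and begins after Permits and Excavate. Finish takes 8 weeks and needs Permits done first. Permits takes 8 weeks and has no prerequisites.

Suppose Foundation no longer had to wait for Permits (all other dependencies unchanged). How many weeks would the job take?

With the dependency in place, Permits→Foundation→Drywall = 8+2+9 = 19 sets the finish at 19 weeks.
Without Permits→Foundation, Foundation's earliest start moves from 8 to 7.
After: Excavate→Foundation→Drywall = 7+2+9 = 18 → 18 weeks.

18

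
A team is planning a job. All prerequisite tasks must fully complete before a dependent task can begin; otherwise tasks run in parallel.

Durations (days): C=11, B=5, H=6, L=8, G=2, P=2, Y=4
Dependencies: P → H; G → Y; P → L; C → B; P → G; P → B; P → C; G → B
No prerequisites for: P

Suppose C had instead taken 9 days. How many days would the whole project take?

Baseline: P→C→B = 2+11+5 = 18 → 18 days.
C is on the critical path; changing it to 9 makes that path 16 days.
No other chain overtakes it, so the finish is 16 days.

16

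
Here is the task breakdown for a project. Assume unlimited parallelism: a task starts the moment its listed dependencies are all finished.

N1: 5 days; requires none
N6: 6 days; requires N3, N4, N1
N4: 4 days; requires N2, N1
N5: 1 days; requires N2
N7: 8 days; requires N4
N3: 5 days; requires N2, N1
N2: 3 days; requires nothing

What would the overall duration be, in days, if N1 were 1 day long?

Actual critical path: N1→N4→N7 = 5+4+8 = 17 ⇒ 17 days.
Since N1 is critical, the -4 change carries straight to that chain (now 13 days).
New critical path: N2→N4→N7 = 3+4+8 = 15 ⇒ 15 days.

15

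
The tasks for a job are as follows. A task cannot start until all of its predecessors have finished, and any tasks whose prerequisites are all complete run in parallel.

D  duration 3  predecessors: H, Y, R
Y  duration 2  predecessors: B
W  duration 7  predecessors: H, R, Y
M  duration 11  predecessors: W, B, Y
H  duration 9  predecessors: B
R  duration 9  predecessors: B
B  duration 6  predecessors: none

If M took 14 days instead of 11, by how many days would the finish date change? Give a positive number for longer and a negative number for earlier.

The binding path is B→R→W→M = 6+9+7+11 = 33; finish at 33 days.
M is on the critical path; changing it to 14 makes that path 36 days.
That remains the longest chain; total 36 days.
Change in finish: 36 − 33 = +3 days.

3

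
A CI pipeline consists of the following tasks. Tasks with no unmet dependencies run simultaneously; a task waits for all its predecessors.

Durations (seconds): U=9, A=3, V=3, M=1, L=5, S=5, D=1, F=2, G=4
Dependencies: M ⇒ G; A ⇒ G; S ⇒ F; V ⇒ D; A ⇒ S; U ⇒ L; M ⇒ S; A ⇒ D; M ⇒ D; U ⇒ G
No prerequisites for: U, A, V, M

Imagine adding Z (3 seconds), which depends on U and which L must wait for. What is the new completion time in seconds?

Originally the CI pipeline takes 14 seconds.
With Z inserted, L now waits for max(U, Z).
New critical path: U→Z→L = 9+3+5 = 17 ⇒ 17 seconds.

17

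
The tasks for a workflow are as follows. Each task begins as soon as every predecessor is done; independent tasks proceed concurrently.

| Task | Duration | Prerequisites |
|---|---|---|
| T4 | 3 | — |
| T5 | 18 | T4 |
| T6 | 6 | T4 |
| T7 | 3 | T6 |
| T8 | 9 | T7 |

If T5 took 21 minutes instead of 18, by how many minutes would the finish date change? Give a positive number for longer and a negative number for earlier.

Actual critical path: T4→T5 = 3+18 = 21 ⇒ 21 minutes.
T5 lies on that path, so at 21 minutes the path becomes 24 minutes.
No other chain overtakes it, so the finish is 24 minutes.
Change in finish: 24 − 21 = +3 minutes.

3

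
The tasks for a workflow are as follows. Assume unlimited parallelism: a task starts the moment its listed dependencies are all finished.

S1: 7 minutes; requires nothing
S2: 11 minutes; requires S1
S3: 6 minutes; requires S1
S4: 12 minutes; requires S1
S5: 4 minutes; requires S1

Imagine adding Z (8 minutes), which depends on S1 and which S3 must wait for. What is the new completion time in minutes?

21

Originally the job takes 19 minutes.
With Z inserted, S3 now waits for max(S1, Z).
New critical path: S1→Z→S3 = 7+8+6 = 21 ⇒ 21 minutes.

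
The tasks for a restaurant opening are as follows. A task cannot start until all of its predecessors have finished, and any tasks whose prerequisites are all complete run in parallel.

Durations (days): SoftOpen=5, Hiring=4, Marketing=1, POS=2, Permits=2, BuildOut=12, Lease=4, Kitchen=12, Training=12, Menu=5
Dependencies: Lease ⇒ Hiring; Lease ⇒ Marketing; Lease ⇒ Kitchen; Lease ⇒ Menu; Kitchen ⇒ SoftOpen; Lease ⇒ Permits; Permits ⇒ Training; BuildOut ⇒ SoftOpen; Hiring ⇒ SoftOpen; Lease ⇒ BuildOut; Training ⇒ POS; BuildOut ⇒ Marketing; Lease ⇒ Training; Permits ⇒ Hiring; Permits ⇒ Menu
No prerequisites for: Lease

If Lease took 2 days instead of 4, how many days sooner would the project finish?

The binding path is Lease→BuildOut→SoftOpen = 4+12+5 = 21; finish at 21 days.
Since Lease is critical, the -2 change carries straight to that chain (now 19 days).
That remains the longest chain; total 19 days.
Change in finish: 19 − 21 = -2 days.

2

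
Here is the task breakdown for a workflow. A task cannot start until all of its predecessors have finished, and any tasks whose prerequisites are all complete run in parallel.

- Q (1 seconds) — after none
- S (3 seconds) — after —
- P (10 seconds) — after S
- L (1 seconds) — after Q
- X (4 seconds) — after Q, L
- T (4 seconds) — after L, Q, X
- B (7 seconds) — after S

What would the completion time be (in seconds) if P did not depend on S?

With the dependency in place, S→P = 3+10 = 13 sets the finish at 13 seconds.
Without S→P, P's earliest start moves from 3 to 0.
New critical path: Q→L→X→T = 1+1+4+4 = 10 ⇒ 10 seconds.

10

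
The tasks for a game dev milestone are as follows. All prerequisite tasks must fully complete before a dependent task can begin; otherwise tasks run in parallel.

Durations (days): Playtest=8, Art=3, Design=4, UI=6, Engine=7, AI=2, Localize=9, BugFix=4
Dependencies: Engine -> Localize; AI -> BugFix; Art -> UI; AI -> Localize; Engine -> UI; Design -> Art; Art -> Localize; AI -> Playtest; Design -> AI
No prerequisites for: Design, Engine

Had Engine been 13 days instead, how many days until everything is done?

22

The binding path is Engine→Localize = 7+9 = 16; finish at 16 days.
Engine is on the critical path; changing it to 13 makes that path 22 days.
No other chain overtakes it, so the finish is 22 days.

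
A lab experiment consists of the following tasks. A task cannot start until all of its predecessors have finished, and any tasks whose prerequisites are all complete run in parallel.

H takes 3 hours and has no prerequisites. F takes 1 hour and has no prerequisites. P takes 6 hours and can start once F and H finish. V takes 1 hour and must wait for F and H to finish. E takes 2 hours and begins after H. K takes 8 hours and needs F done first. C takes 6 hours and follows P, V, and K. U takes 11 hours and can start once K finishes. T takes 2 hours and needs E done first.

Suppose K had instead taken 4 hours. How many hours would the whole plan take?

The binding path is F→K→U = 1+8+11 = 20; finish at 20 hours.
Since K is critical, the -4 change carries straight to that chain (now 16 hours).
That remains the longest chain; total 16 hours.

16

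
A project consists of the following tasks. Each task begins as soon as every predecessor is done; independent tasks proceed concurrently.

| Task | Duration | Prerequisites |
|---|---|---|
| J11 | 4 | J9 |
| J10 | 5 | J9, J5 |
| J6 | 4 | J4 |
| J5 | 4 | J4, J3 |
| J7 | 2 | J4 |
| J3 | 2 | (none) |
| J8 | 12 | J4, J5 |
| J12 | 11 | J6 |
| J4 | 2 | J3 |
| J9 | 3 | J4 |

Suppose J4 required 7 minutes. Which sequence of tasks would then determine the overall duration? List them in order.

J3, J4, J5, J8

As given, the longest chain is J3→J4→J5→J8 = 2+2+4+12 = 20, so the finish is 20 minutes.
J4 is on the critical path; changing it to 7 makes that path 25 minutes.
That remains the longest chain; total 25 minutes.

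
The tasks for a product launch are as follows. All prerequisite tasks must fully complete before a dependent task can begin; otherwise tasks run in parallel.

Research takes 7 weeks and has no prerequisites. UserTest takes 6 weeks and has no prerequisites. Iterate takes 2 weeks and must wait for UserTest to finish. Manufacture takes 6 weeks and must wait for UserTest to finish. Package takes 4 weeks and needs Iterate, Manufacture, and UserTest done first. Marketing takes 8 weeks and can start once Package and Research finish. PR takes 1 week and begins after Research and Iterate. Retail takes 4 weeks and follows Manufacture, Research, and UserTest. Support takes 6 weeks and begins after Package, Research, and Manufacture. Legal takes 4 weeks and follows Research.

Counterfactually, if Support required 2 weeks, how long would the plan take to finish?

As given, the longest chain is UserTest→Manufacture→Package→Marketing = 6+6+4+8 = 24, so the finish is 24 weeks.
Support is off the critical path — its longest chain is 22 weeks, giving 2 of slack.
The critical path is still UserTest→Manufacture→Package→Marketing; finish is now 24 weeks.

24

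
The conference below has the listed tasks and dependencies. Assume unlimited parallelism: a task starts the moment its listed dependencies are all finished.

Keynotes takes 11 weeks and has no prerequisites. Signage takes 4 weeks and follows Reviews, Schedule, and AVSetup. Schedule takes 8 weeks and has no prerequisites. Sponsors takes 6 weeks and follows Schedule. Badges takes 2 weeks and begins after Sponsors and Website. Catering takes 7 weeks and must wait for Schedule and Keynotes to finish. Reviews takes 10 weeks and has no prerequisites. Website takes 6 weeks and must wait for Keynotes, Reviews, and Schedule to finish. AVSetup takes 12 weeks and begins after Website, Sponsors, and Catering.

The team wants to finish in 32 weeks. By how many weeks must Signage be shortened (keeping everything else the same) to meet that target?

2

Current finish: 34 weeks; target: 32.
Signage is on every critical path, so each week cut from Signage cuts the finish by one (this holds down to a finish of 31).
Need 34 − 32 = 2 weeks off Signage → Signage becomes 2 weeks, finish becomes 32.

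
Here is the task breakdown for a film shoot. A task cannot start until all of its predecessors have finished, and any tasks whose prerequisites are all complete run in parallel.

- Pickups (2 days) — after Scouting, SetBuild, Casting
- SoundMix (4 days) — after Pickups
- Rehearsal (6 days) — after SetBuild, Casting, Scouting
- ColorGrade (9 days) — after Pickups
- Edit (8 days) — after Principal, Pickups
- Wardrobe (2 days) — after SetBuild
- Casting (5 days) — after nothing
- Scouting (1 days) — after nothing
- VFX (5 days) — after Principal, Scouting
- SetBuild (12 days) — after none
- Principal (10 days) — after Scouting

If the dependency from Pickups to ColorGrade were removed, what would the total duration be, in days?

22

Before: longest chain SetBuild→Pickups→ColorGrade = 12+2+9 = 23, finish 23.
Without Pickups→ColorGrade, ColorGrade's earliest start moves from 14 to 0.
After: SetBuild→Pickups→Edit = 12+2+8 = 22 → 22 days.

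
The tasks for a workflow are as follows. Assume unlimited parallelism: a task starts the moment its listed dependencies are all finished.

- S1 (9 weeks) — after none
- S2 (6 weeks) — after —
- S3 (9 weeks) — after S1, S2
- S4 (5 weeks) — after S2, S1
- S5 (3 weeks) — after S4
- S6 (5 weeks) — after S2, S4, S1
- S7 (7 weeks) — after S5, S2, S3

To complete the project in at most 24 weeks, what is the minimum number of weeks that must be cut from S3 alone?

Current finish: 25 weeks; target: 24.
S3 is on every critical path, so each week cut from S3 cuts the finish by one (this holds down to a finish of 24).
Need 25 − 24 = 1 week off S3 → S3 becomes 8 weeks, finish becomes 24.

1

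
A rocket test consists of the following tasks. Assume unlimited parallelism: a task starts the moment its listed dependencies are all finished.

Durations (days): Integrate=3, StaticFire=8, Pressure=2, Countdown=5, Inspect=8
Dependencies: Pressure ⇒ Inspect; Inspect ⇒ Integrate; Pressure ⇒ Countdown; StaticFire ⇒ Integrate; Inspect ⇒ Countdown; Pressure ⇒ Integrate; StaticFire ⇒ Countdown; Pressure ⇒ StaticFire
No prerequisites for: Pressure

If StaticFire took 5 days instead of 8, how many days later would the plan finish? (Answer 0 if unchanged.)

Critical path before the change: Pressure→StaticFire→Countdown = 2+8+5 = 15 giving 15 days.
Since StaticFire is critical, the -3 change carries straight to that chain (now 12 days).
Now Pressure→Inspect→Countdown = 2+8+5 = 15 is longest, so the finish becomes 15 days.
Change in finish: 15 − 15 = +0 days.

0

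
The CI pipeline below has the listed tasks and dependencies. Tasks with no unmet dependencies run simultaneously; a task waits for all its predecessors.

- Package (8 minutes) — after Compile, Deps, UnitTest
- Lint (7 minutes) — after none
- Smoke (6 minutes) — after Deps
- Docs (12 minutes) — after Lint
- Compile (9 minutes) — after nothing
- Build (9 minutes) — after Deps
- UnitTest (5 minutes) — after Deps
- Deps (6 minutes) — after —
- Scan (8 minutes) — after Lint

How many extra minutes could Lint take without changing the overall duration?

0

The longest chain is Deps→UnitTest→Package = 6+5+8 = 19; overall finish 19 minutes.
Longest path through Lint: 19 minutes (earliest finish 7, latest finish 7).
Float = 19 − 19 = 0.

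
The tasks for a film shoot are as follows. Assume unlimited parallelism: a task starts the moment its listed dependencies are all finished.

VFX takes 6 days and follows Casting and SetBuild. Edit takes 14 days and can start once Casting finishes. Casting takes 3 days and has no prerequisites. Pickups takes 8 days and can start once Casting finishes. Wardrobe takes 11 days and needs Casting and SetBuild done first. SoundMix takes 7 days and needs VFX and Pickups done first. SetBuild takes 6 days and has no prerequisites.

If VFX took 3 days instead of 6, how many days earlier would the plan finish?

Baseline: SetBuild→VFX→SoundMix = 6+6+7 = 19 → 19 days.
VFX is on the critical path; changing it to 3 makes that path 16 days.
New critical path: Casting→Pickups→SoundMix = 3+8+7 = 18 ⇒ 18 days.
Change in finish: 18 − 19 = -1 days.

1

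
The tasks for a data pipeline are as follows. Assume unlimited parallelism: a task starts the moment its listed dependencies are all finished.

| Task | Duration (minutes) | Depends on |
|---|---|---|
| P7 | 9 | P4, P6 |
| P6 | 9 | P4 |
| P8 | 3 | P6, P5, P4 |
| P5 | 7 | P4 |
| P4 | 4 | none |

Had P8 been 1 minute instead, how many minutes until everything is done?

22

The binding path is P4→P6→P7 = 4+9+9 = 22; finish at 22 minutes.
The longest path through P8 is only 16 minutes, so P8 has float 6.
No other chain overtakes it, so the finish is 22 minutes.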